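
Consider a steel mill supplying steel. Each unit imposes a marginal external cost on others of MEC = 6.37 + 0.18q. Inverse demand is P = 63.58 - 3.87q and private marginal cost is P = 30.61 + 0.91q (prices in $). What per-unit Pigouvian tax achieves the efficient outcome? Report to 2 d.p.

Social marginal cost = private MC + MEC = 36.98 + 1.09q.
Set SMC = demand: 36.98 + 1.09q = 63.58 - 3.87q → q* = 5.3629.
The Pigouvian tax equals MEC at q*: 6.37 + 0.18×5.3629 = 7.3353.

tax = $7.34 per unit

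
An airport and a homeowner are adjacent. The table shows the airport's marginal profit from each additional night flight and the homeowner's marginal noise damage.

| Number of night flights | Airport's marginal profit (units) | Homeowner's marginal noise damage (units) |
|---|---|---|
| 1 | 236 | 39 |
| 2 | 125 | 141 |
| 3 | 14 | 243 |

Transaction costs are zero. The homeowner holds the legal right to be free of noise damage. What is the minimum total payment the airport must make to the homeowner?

Efficient level: marginal profit ≥ marginal noise damage through level 1, so k* = 1.
With the homeowner holding the right, the airport must at least compensate total damage at k*: 39 = 39.

39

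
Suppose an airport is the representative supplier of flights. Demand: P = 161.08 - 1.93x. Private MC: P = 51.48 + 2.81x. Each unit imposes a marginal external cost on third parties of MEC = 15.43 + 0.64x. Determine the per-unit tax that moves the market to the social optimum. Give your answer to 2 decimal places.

tax = 26.63 per unit

Social marginal cost = private MC + MEC = 66.91 + 3.45x.
Set SMC = demand: 66.91 + 3.45x = 161.08 - 1.93x → x* = 17.5037.
The Pigouvian tax equals MEC at x*: 15.43 + 0.64×17.5037 = 26.6324.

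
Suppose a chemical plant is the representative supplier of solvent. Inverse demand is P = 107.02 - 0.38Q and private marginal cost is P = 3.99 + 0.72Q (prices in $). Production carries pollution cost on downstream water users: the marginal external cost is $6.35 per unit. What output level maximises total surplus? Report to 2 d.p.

Social marginal cost = private MC + MEC = 10.34 + 0.72Q.
Set SMC = demand: 10.34 + 0.72Q = 107.02 - 0.38Q → Q* = 87.8909.

Q* = 87.89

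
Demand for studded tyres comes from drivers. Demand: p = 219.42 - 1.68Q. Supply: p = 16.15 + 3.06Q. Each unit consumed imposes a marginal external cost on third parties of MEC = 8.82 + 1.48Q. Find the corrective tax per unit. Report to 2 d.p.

Social marginal benefit = demand − MEC = 210.60 - 3.16Q.
Set SMB = MC: 210.60 - 3.16Q = 16.15 + 3.06Q → Q* = 31.2621.
The Pigouvian tax equals MEC at Q*: 8.82 + 1.48×31.2621 = 55.0879.

tax = 55.09 per unit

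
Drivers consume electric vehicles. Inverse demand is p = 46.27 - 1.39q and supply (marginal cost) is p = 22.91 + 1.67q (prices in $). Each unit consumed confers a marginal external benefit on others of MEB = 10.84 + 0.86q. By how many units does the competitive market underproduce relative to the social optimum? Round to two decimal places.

Market equilibrium (private): 22.91 + 1.67q = 46.27 - 1.39q → q_m = 7.6340.
Social marginal benefit = demand + MEB = 57.11 - 0.53q.
Set SMB = MC: 57.11 - 0.53q = 22.91 + 1.67q → q* = 15.5455.
Gap = |7.6340 − 15.5455| = 7.9115.

7.91 units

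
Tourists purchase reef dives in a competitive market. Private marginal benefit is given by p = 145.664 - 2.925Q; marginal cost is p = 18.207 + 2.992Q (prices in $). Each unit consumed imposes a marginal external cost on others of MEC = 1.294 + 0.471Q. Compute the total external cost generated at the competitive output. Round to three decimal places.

Market equilibrium (private): 18.207 + 2.992Q = 145.664 - 2.925Q → Q_m = 21.5408.
Total external cost = ∫₀^{Q_m} (1.294 + 0.471Q) dQ = 1.294×21.5408 + ½×0.471×21.5408² = 137.1472.

$137.147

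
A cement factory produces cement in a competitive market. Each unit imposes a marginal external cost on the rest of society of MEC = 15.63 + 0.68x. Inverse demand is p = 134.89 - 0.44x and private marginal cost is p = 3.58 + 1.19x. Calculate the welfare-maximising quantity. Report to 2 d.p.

x* = 50.08

Social marginal cost = private MC + MEC = 19.21 + 1.87x.
Set SMC = demand: 19.21 + 1.87x = 134.89 - 0.44x → x* = 50.0779.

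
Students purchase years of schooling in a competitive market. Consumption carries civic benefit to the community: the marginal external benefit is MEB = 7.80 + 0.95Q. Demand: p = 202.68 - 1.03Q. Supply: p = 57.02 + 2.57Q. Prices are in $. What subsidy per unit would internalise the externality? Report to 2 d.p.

Social marginal benefit = demand + MEB = 210.48 - 0.08Q.
Set SMB = MC: 210.48 - 0.08Q = 57.02 + 2.57Q → Q* = 57.9094.
The Pigouvian subsidy equals MEB at Q*: 7.80 + 0.95×57.9094 = 62.8139.

subsidy = $62.81 per unit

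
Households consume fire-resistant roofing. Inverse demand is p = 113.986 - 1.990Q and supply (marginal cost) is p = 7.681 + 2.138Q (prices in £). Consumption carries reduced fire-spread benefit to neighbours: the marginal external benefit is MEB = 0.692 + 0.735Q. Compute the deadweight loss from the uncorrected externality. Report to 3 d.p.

DWL = £56.725

Market equilibrium (private): 7.681 + 2.138Q = 113.986 - 1.990Q → Q_m = 25.7522.
Social marginal benefit = demand + MEB = 114.678 - 1.255Q.
Set SMB = MC: 114.678 - 1.255Q = 7.681 + 2.138Q → Q* = 31.5346.
The welfare-loss triangle has base |Q_m − Q*| and height MEB(Q_m) (the vertical gap between SMB and MC is zero at Q* and MEB at Q_m).
DWL = ½ × 5.7824 × 19.6199 = 56.7251.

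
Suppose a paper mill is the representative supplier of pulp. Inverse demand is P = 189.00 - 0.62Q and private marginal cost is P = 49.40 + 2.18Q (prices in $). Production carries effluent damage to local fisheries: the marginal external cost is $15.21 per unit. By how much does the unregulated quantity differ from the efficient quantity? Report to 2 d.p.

Market equilibrium (private): 49.40 + 2.18Q = 189.00 - 0.62Q → Q_m = 49.8571.
Social marginal cost = private MC + MEC = 64.61 + 2.18Q.
Set SMC = demand: 64.61 + 2.18Q = 189.00 - 0.62Q → Q* = 44.4250.
Gap = |49.8571 − 44.4250| = 5.4321.

5.43 units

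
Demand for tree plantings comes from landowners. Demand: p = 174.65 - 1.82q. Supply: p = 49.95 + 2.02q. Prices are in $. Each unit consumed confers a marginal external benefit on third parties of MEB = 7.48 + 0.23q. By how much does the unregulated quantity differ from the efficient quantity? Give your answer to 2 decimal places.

Market equilibrium (private): 49.95 + 2.02q = 174.65 - 1.82q → q_m = 32.4740.
Social marginal benefit = demand + MEB = 182.13 - 1.59q.
Set SMB = MC: 182.13 - 1.59q = 49.95 + 2.02q → q* = 36.6150.
Gap = |32.4740 − 36.6150| = 4.1410.

4.14 units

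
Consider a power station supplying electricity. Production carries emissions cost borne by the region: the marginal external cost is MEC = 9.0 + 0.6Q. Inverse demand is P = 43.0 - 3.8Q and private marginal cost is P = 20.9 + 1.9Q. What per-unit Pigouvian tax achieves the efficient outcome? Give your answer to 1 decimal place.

Social marginal cost = private MC + MEC = 29.9 + 2.5Q.
Set SMC = demand: 29.9 + 2.5Q = 43.0 - 3.8Q → Q* = 2.0794.
The Pigouvian tax equals MEC at Q*: 9.0 + 0.6×2.0794 = 10.2476.

tax = 10.2 per unit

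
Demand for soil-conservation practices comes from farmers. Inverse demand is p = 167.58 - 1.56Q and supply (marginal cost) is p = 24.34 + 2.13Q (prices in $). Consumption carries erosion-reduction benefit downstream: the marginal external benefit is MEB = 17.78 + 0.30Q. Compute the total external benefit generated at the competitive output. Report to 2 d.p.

$916.22

Market equilibrium (private): 24.34 + 2.13Q = 167.58 - 1.56Q → Q_m = 38.8184.
Total external benefit = ∫₀^{Q_m} (17.78 + 0.30Q) dQ = 17.78×38.8184 + ½×0.30×38.8184² = 916.2214.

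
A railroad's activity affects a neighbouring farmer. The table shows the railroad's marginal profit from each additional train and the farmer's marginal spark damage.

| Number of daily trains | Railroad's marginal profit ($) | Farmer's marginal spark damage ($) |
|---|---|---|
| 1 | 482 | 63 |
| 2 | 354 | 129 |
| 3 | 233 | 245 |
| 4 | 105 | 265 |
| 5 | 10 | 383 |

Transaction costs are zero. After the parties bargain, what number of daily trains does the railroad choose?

2

Bargaining reaches the level where marginal profit last exceeds marginal spark damage.
That holds through level 2 (354 ≥ 129) but not at 3 (233 < 245).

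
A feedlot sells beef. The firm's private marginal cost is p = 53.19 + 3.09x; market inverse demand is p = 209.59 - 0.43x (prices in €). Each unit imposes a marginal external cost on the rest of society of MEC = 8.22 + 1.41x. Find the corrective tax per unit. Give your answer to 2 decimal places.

Social marginal cost = private MC + MEC = 61.41 + 4.50x.
Set SMC = demand: 61.41 + 4.50x = 209.59 - 0.43x → x* = 30.0568.
The Pigouvian tax equals MEC at x*: 8.22 + 1.41×30.0568 = 50.6001.

tax = €50.60 per unit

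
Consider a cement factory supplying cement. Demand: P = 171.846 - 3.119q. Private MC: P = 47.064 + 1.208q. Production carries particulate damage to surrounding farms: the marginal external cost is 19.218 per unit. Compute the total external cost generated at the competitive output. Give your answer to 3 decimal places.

Market equilibrium (private): 47.064 + 1.208q = 171.846 - 3.119q → q_m = 28.8380.
Total external cost = MEC × q_m = 19.218 × 28.8380 = 554.2087.

554.209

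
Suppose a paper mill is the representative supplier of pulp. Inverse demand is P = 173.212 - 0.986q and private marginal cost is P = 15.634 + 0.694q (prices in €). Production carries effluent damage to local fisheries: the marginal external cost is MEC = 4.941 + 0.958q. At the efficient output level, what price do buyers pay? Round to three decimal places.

Social marginal cost = private MC + MEC = 20.575 + 1.652q.
Set SMC = demand: 20.575 + 1.652q = 173.212 - 0.986q → q* = 57.8609.
Consumer price on the demand curve at q*: 173.212 − 0.986×57.8609 = 116.1612.

P = €116.161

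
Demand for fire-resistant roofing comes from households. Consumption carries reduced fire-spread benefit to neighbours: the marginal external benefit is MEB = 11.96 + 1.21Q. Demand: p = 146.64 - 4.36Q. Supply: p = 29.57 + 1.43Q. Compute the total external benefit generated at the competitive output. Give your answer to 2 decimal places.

Market equilibrium (private): 29.57 + 1.43Q = 146.64 - 4.36Q → Q_m = 20.2193.
Total external benefit = ∫₀^{Q_m} (11.96 + 1.21Q) dQ = 11.96×20.2193 + ½×1.21×20.2193² = 489.1590.

489.16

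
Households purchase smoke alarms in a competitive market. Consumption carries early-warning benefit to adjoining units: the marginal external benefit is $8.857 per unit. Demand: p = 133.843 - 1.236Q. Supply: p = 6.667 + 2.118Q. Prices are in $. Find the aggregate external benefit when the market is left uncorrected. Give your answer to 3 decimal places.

Market equilibrium (private): 6.667 + 2.118Q = 133.843 - 1.236Q → Q_m = 37.9177.
Total external benefit = MEB × Q_m = 8.857 × 37.9177 = 335.8371.

$335.837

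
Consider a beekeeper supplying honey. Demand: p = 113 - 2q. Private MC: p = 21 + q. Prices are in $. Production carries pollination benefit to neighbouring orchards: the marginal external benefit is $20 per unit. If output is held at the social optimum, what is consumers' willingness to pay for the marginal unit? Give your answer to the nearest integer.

P = $38

Social marginal cost = private MC − MEB = 1 + q.
Set SMC = demand: 1 + q = 113 - 2q → q* = 37.3333.
Consumer price on the demand curve at q*: 113 − 2×37.3333 = 38.3334.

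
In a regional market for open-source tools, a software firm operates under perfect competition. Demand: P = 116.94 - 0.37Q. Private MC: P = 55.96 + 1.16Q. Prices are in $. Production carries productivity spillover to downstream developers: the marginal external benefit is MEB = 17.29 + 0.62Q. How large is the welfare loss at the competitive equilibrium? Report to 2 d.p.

DWL = $969.27

Market equilibrium (private): 55.96 + 1.16Q = 116.94 - 0.37Q → Q_m = 39.8562.
Social marginal cost = private MC − MEB = 38.67 + 0.54Q.
Set SMC = demand: 38.67 + 0.54Q = 116.94 - 0.37Q → Q* = 86.0110.
The welfare-loss triangle has base |Q_m − Q*| and height MEB(Q_m) (the vertical gap between SMC and demand is zero at Q* and MEB at Q_m).
DWL = ½ × 46.1548 × 42.0008 = 969.2693.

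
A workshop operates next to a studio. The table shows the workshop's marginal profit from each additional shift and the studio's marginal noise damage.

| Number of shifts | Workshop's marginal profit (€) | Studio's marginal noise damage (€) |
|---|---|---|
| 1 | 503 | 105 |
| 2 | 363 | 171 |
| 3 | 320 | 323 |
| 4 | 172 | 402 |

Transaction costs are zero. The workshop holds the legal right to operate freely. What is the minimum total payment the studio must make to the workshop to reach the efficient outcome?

€492

Left alone the workshop would choose level 4 (marginal profit stays positive).
Efficient level: k* = 2 (marginal profit ≥ marginal noise damage through 2).
The studio must at least cover the workshop's forgone profit from cutting 4→2: 320 + 172 = 492.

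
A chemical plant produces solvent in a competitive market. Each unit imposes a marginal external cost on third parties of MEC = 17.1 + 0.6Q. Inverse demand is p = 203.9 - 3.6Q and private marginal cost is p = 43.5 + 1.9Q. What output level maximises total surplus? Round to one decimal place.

Social marginal cost = private MC + MEC = 60.6 + 2.5Q.
Set SMC = demand: 60.6 + 2.5Q = 203.9 - 3.6Q → Q* = 23.4918.

Q* = 23.5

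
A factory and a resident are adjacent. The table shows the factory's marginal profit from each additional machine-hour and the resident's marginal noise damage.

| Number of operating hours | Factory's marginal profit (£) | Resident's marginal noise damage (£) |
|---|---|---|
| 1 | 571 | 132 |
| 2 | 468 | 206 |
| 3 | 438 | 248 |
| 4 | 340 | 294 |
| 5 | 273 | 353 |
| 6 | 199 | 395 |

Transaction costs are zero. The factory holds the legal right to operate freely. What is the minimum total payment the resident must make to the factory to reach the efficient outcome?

Left alone the factory would choose level 6 (marginal profit stays positive).
Efficient level: k* = 4 (marginal profit ≥ marginal noise damage through 4).
The resident must at least cover the factory's forgone profit from cutting 6→4: 273 + 199 = 472.

£472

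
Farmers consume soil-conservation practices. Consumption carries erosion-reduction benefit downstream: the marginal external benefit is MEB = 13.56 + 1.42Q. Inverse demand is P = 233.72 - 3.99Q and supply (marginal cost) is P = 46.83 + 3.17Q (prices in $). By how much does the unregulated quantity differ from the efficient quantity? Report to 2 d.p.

Market equilibrium (private): 46.83 + 3.17Q = 233.72 - 3.99Q → Q_m = 26.1020.
Social marginal benefit = demand + MEB = 247.28 - 2.57Q.
Set SMB = MC: 247.28 - 2.57Q = 46.83 + 3.17Q → Q* = 34.9216.
Gap = |26.1020 − 34.9216| = 8.8196.

8.82 units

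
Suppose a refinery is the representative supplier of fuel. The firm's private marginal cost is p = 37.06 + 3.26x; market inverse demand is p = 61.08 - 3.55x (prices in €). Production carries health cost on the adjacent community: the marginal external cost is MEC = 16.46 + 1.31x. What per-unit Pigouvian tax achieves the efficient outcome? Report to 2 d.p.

tax = €17.68 per unit

Social marginal cost = private MC + MEC = 53.52 + 4.57x.
Set SMC = demand: 53.52 + 4.57x = 61.08 - 3.55x → x* = 0.9310.
The Pigouvian tax equals MEC at x*: 16.46 + 1.31×0.9310 = 17.6796.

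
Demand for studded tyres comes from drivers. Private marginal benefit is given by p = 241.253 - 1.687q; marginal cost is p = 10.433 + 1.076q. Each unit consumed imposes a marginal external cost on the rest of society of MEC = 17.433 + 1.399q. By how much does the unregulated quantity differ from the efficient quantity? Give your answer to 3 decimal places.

32.269 units

Market equilibrium (private): 10.433 + 1.076q = 241.253 - 1.687q → q_m = 83.5396.
Social marginal benefit = demand − MEC = 223.820 - 3.086q.
Set SMB = MC: 223.820 - 3.086q = 10.433 + 1.076q → q* = 51.2703.
Gap = |83.5396 − 51.2703| = 32.2693.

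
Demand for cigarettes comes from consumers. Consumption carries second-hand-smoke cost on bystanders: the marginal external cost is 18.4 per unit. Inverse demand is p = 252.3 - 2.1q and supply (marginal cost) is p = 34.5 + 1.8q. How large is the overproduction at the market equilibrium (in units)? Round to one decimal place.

4.7 units

Market equilibrium (private): 34.5 + 1.8q = 252.3 - 2.1q → q_m = 55.8462.
Social marginal benefit = demand − MEC = 233.9 - 2.1q.
Set SMB = MC: 233.9 - 2.1q = 34.5 + 1.8q → q* = 51.1282.
Gap = |55.8462 − 51.1282| = 4.7180.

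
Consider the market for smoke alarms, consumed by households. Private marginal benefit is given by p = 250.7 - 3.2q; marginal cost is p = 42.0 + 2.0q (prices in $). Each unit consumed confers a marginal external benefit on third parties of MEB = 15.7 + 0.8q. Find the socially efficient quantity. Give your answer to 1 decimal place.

q* = 51.0

Social marginal benefit = demand + MEB = 266.4 - 2.4q.
Set SMB = MC: 266.4 - 2.4q = 42.0 + 2.0q → q* = 51.0000.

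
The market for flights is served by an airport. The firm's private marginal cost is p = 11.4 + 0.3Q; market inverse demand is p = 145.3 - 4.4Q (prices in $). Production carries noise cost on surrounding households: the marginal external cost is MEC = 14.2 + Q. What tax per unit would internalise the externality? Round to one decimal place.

Social marginal cost = private MC + MEC = 25.6 + 1.3Q.
Set SMC = demand: 25.6 + 1.3Q = 145.3 - 4.4Q → Q* = 21.0000.
The Pigouvian tax equals MEC at Q*: 14.2 + 1.0×21.0000 = 35.2000.

tax = $35.2 per unit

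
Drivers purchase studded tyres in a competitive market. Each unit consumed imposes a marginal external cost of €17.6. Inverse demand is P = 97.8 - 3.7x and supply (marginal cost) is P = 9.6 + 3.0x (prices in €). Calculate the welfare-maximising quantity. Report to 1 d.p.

Social marginal benefit = demand − MEC = 80.2 - 3.7x.
Set SMB = MC: 80.2 - 3.7x = 9.6 + 3.0x → x* = 10.5373.

x* = 10.5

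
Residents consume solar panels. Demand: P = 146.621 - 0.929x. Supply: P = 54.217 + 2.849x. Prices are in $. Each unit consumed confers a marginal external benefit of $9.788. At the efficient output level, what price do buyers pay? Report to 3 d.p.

Social marginal benefit = demand + MEB = 156.409 - 0.929x.
Set SMB = MC: 156.409 - 0.929x = 54.217 + 2.849x → x* = 27.0492.
Consumer price on the demand curve at x*: 146.621 − 0.929×27.0492 = 121.4923.

P = $121.492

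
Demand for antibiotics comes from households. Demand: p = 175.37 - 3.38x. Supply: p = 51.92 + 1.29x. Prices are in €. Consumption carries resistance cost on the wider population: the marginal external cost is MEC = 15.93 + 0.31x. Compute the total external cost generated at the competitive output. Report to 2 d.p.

€529.42

Market equilibrium (private): 51.92 + 1.29x = 175.37 - 3.38x → x_m = 26.4347.
Total external cost = ∫₀^{x_m} (15.93 + 0.31x) dx = 15.93×26.4347 + ½×0.31×26.4347² = 529.4177.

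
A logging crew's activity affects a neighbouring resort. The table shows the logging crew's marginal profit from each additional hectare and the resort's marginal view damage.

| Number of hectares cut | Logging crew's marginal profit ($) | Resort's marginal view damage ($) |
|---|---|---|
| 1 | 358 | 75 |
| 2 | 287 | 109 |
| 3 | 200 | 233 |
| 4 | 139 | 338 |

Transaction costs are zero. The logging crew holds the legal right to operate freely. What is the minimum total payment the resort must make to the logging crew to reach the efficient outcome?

Left alone the logging crew would choose level 4 (marginal profit stays positive).
Efficient level: k* = 2 (marginal profit ≥ marginal view damage through 2).
The resort must at least cover the logging crew's forgone profit from cutting 4→2: 200 + 139 = 339.

$339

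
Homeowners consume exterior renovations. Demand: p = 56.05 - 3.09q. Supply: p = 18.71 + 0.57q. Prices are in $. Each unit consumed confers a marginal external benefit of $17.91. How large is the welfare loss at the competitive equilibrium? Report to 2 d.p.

Market equilibrium (private): 18.71 + 0.57q = 56.05 - 3.09q → q_m = 10.2022.
Social marginal benefit = demand + MEB = 73.96 - 3.09q.
Set SMB = MC: 73.96 - 3.09q = 18.71 + 0.57q → q* = 15.0956.
The loss is the area between SMB and MC from q* to q_m; with linear curves that's a triangle of height MEB(q_m).
DWL = ½ × 4.8934 × 17.9100 = 43.8204.

DWL = $43.82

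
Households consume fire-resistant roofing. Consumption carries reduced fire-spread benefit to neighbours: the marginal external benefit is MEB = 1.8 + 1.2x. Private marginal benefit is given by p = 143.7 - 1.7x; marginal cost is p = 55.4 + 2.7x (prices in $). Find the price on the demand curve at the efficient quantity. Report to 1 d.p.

P = $95.8

Social marginal benefit = demand + MEB = 145.5 - 0.5x.
Set SMB = MC: 145.5 - 0.5x = 55.4 + 2.7x → x* = 28.1563.
Consumer price on the demand curve at x*: 143.7 − 1.7×28.1563 = 95.8343.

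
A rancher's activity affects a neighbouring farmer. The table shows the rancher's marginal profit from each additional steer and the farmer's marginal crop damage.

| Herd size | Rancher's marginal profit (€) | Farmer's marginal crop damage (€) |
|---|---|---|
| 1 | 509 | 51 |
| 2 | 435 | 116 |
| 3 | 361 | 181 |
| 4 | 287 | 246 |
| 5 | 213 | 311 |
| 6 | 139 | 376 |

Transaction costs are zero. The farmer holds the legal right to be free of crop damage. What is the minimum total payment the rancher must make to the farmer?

€594

Efficient level: marginal profit ≥ marginal crop damage through level 4, so k* = 4.
With the farmer holding the right, the rancher must at least compensate total damage at k*: 51 + 116 + 181 + 246 = 594.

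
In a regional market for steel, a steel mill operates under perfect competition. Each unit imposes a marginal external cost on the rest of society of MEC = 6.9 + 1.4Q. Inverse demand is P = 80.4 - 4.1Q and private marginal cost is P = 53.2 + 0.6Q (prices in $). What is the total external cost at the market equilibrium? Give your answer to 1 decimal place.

$63.4

Market equilibrium (private): 53.2 + 0.6Q = 80.4 - 4.1Q → Q_m = 5.7872.
Total external cost = ∫₀^{Q_m} (6.9 + 1.4Q) dQ = 6.9×5.7872 + ½×1.4×5.7872² = 63.3759.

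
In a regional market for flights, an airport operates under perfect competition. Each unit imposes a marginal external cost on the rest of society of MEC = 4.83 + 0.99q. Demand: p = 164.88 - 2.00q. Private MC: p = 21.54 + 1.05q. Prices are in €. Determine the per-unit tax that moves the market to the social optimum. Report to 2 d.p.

tax = €38.77 per unit

Social marginal cost = private MC + MEC = 26.37 + 2.04q.
Set SMC = demand: 26.37 + 2.04q = 164.88 - 2.00q → q* = 34.2847.
The Pigouvian tax equals MEC at q*: 4.83 + 0.99×34.2847 = 38.7719.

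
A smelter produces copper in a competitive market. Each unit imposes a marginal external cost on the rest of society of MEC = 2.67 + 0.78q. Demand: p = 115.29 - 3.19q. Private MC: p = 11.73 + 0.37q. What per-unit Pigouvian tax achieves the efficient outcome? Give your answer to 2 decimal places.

Social marginal cost = private MC + MEC = 14.40 + 1.15q.
Set SMC = demand: 14.40 + 1.15q = 115.29 - 3.19q → q* = 23.2465.
The Pigouvian tax equals MEC at q*: 2.67 + 0.78×23.2465 = 20.8023.

tax = 20.80 per unit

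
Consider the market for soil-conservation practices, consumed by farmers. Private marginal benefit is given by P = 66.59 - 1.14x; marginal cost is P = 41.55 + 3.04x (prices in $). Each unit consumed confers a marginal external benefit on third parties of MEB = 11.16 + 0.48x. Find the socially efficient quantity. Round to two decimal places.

x* = 9.78

Social marginal benefit = demand + MEB = 77.75 - 0.66x.
Set SMB = MC: 77.75 - 0.66x = 41.55 + 3.04x → x* = 9.7838.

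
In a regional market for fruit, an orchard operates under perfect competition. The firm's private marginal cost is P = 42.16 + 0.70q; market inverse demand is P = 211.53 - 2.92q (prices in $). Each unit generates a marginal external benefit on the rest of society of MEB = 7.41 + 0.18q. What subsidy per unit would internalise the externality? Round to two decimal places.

subsidy = $16.66 per unit

Social marginal cost = private MC − MEB = 34.75 + 0.52q.
Set SMC = demand: 34.75 + 0.52q = 211.53 - 2.92q → q* = 51.3895.
The Pigouvian subsidy equals MEB at q*: 7.41 + 0.18×51.3895 = 16.6601.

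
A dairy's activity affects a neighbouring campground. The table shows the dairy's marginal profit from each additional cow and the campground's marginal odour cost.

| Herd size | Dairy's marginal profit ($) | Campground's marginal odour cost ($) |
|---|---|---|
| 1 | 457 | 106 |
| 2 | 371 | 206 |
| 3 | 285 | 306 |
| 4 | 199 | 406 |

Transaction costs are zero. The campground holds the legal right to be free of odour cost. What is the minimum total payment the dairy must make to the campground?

Efficient level: marginal profit ≥ marginal odour cost through level 2, so k* = 2.
With the campground holding the right, the dairy must at least compensate total damage at k*: 106 + 206 = 312.

$312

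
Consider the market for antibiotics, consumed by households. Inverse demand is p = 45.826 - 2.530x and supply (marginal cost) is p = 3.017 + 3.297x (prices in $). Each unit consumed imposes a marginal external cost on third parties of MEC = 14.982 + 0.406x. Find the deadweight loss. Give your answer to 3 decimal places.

Market equilibrium (private): 3.017 + 3.297x = 45.826 - 2.530x → x_m = 7.3467.
Social marginal benefit = demand − MEC = 30.844 - 2.936x.
Set SMB = MC: 30.844 - 2.936x = 3.017 + 3.297x → x* = 4.4645.
The loss is the area between SMB and MC from x* to x_m; with linear curves that's a triangle of height MEC(x_m).
DWL = ½ × 2.8822 × 17.9647 = 25.8889.

DWL = $25.889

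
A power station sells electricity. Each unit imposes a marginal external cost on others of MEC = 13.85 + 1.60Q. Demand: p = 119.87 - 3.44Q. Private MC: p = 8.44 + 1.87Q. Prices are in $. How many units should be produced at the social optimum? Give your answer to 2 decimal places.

Social marginal cost = private MC + MEC = 22.29 + 3.47Q.
Set SMC = demand: 22.29 + 3.47Q = 119.87 - 3.44Q → Q* = 14.1216.

Q* = 14.12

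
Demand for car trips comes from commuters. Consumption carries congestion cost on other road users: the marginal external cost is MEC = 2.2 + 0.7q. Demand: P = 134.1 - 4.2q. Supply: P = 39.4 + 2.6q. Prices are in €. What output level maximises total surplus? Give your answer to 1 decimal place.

q* = 12.3

Social marginal benefit = demand − MEC = 131.9 - 4.9q.
Set SMB = MC: 131.9 - 4.9q = 39.4 + 2.6q → q* = 12.3333.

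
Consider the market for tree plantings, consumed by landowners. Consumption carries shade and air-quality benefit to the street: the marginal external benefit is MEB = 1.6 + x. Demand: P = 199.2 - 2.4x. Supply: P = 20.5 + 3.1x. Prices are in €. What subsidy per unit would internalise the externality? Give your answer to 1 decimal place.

subsidy = €41.7 per unit

Social marginal benefit = demand + MEB = 200.8 - 1.4x.
Set SMB = MC: 200.8 - 1.4x = 20.5 + 3.1x → x* = 40.0667.
The Pigouvian subsidy equals MEB at x*: 1.6 + 1.0×40.0667 = 41.6667.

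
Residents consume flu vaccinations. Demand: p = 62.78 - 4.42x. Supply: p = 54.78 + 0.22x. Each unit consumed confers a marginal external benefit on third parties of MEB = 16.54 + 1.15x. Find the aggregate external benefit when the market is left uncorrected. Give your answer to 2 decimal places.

30.23

Market equilibrium (private): 54.78 + 0.22x = 62.78 - 4.42x → x_m = 1.7241.
Total external benefit = ∫₀^{x_m} (16.54 + 1.15x) dx = 16.54×1.7241 + ½×1.15×1.7241² = 30.2258.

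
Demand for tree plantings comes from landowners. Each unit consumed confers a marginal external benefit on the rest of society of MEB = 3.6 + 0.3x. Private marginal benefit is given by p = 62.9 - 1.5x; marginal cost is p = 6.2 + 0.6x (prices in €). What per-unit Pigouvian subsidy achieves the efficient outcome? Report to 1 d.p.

Social marginal benefit = demand + MEB = 66.5 - 1.2x.
Set SMB = MC: 66.5 - 1.2x = 6.2 + 0.6x → x* = 33.5000.
The Pigouvian subsidy equals MEB at x*: 3.6 + 0.3×33.5000 = 13.6500.

subsidy = €13.7 per unit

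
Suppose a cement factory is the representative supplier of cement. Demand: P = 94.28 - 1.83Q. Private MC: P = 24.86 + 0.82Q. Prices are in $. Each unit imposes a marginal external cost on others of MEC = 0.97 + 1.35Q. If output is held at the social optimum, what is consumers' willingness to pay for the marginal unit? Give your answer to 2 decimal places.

Social marginal cost = private MC + MEC = 25.83 + 2.17Q.
Set SMC = demand: 25.83 + 2.17Q = 94.28 - 1.83Q → Q* = 17.1125.
Consumer price on the demand curve at Q*: 94.28 − 1.83×17.1125 = 62.9641.

P = $62.96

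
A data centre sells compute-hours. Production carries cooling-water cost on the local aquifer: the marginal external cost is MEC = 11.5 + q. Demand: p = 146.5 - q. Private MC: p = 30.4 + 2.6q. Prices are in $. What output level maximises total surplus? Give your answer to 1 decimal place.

q* = 22.7

Social marginal cost = private MC + MEC = 41.9 + 3.6q.
Set SMC = demand: 41.9 + 3.6q = 146.5 - q → q* = 22.7391.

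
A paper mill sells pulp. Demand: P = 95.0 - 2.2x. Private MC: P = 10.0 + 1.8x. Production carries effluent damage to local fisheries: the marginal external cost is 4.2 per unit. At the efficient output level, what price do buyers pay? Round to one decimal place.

Social marginal cost = private MC + MEC = 14.2 + 1.8x.
Set SMC = demand: 14.2 + 1.8x = 95.0 - 2.2x → x* = 20.2000.
Consumer price on the demand curve at x*: 95.0 − 2.2×20.2000 = 50.5600.

P = 50.6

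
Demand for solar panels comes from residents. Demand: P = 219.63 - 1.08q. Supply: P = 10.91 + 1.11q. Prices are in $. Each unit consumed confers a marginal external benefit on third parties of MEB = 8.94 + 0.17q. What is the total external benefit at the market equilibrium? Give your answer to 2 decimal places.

Market equilibrium (private): 10.91 + 1.11q = 219.63 - 1.08q → q_m = 95.3059.
Total external benefit = ∫₀^{q_m} (8.94 + 0.17q) dq = 8.94×95.3059 + ½×0.17×95.3059² = 1624.1080.

$1624.11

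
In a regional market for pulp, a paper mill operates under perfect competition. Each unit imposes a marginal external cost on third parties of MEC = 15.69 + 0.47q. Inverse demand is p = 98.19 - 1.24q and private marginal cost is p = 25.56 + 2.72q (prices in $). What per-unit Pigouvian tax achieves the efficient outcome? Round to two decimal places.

tax = $21.73 per unit

Social marginal cost = private MC + MEC = 41.25 + 3.19q.
Set SMC = demand: 41.25 + 3.19q = 98.19 - 1.24q → q* = 12.8533.
The Pigouvian tax equals MEC at q*: 15.69 + 0.47×12.8533 = 21.7311.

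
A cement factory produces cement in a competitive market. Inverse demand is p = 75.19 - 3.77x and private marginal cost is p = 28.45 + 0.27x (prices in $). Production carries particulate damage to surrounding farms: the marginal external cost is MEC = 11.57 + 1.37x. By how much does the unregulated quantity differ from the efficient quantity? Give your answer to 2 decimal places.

Market equilibrium (private): 28.45 + 0.27x = 75.19 - 3.77x → x_m = 11.5693.
Social marginal cost = private MC + MEC = 40.02 + 1.64x.
Set SMC = demand: 40.02 + 1.64x = 75.19 - 3.77x → x* = 6.5009.
Gap = |11.5693 − 6.5009| = 5.0684.

5.07 units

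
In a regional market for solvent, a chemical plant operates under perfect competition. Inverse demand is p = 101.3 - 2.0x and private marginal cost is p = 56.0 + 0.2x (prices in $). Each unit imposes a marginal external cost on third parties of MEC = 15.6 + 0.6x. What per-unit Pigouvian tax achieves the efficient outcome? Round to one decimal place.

tax = $22.0 per unit

Social marginal cost = private MC + MEC = 71.6 + 0.8x.
Set SMC = demand: 71.6 + 0.8x = 101.3 - 2.0x → x* = 10.6071.
The Pigouvian tax equals MEC at x*: 15.6 + 0.6×10.6071 = 21.9643.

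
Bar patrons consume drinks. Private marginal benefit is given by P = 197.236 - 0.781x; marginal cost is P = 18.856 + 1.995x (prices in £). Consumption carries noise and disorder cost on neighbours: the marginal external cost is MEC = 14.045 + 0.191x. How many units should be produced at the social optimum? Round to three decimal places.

x* = 55.388

Social marginal benefit = demand − MEC = 183.191 - 0.972x.
Set SMB = MC: 183.191 - 0.972x = 18.856 + 1.995x → x* = 55.3876.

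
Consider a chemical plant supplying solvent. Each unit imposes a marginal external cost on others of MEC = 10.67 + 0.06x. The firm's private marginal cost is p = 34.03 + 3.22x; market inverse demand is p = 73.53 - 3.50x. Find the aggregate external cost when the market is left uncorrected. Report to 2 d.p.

Market equilibrium (private): 34.03 + 3.22x = 73.53 - 3.50x → x_m = 5.8780.
Total external cost = ∫₀^{x_m} (10.67 + 0.06x) dx = 10.67×5.8780 + ½×0.06×5.8780² = 63.7548.

63.75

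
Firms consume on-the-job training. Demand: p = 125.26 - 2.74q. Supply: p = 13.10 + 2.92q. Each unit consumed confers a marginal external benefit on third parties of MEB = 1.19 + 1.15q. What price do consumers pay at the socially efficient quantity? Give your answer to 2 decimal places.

P = 56.40

Social marginal benefit = demand + MEB = 126.45 - 1.59q.
Set SMB = MC: 126.45 - 1.59q = 13.10 + 2.92q → q* = 25.1330.
Consumer price on the demand curve at q*: 125.26 − 2.74×25.1330 = 56.3956.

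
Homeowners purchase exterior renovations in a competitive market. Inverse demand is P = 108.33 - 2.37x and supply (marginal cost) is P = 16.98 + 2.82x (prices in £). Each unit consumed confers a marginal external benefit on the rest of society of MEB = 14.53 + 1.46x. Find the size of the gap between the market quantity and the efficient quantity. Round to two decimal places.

Market equilibrium (private): 16.98 + 2.82x = 108.33 - 2.37x → x_m = 17.6012.
Social marginal benefit = demand + MEB = 122.86 - 0.91x.
Set SMB = MC: 122.86 - 0.91x = 16.98 + 2.82x → x* = 28.3861.
Gap = |17.6012 − 28.3861| = 10.7849.

10.78 units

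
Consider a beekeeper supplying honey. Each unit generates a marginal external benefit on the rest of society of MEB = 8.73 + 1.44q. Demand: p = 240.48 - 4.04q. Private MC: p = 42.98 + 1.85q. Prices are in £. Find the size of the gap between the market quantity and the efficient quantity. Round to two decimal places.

12.81 units

Market equilibrium (private): 42.98 + 1.85q = 240.48 - 4.04q → q_m = 33.5314.
Social marginal cost = private MC − MEB = 34.25 + 0.41q.
Set SMC = demand: 34.25 + 0.41q = 240.48 - 4.04q → q* = 46.3438.
Gap = |33.5314 − 46.3438| = 12.8124.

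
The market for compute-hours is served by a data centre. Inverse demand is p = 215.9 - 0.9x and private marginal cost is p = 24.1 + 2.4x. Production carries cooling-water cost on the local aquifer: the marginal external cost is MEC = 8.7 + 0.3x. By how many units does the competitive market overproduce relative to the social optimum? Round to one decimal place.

7.3 units

Market equilibrium (private): 24.1 + 2.4x = 215.9 - 0.9x → x_m = 58.1212.
Social marginal cost = private MC + MEC = 32.8 + 2.7x.
Set SMC = demand: 32.8 + 2.7x = 215.9 - 0.9x → x* = 50.8611.
Gap = |58.1212 − 50.8611| = 7.2601.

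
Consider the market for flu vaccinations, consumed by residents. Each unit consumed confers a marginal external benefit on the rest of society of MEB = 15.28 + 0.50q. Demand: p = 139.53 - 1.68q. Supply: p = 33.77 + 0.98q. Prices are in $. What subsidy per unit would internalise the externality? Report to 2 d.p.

subsidy = $43.30 per unit

Social marginal benefit = demand + MEB = 154.81 - 1.18q.
Set SMB = MC: 154.81 - 1.18q = 33.77 + 0.98q → q* = 56.0370.
The Pigouvian subsidy equals MEB at q*: 15.28 + 0.50×56.0370 = 43.2985.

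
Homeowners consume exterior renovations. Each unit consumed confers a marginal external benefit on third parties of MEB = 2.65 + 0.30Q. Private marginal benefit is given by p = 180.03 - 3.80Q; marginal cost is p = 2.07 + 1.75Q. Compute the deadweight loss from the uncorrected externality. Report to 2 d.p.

DWL = 14.34

Market equilibrium (private): 2.07 + 1.75Q = 180.03 - 3.80Q → Q_m = 32.0649.
Social marginal benefit = demand + MEB = 182.68 - 3.50Q.
Set SMB = MC: 182.68 - 3.50Q = 2.07 + 1.75Q → Q* = 34.4019.
Height of the DWL triangle at Q_m is SMB(Q_m) − MC(Q_m) = MEB(Q_m) = 12.2695.
DWL = ½ × 2.3370 × 12.2695 = 14.3369.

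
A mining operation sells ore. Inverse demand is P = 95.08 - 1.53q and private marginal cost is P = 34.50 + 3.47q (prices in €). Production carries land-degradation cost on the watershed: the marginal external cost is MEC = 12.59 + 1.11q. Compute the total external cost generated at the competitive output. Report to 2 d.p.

€234.01

Market equilibrium (private): 34.50 + 3.47q = 95.08 - 1.53q → q_m = 12.1160.
Total external cost = ∫₀^{q_m} (12.59 + 1.11q) dq = 12.59×12.1160 + ½×1.11×12.1160² = 234.0130.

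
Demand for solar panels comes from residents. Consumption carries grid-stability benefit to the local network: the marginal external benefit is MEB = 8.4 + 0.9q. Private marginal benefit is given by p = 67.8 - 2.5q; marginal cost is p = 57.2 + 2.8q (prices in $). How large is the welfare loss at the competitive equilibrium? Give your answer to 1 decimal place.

DWL = $11.8

Market equilibrium (private): 57.2 + 2.8q = 67.8 - 2.5q → q_m = 2.0000.
Social marginal benefit = demand + MEB = 76.2 - 1.6q.
Set SMB = MC: 76.2 - 1.6q = 57.2 + 2.8q → q* = 4.3182.
The welfare-loss triangle has base |q_m − q*| and height MEB(q_m) (the vertical gap between SMB and MC is zero at q* and MEB at q_m).
DWL = ½ × 2.3182 × 10.2000 = 11.8228.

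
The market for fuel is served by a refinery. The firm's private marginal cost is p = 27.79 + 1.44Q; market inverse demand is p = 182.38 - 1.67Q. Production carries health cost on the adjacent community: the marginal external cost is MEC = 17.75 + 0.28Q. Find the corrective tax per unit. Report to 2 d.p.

tax = 29.05 per unit

Social marginal cost = private MC + MEC = 45.54 + 1.72Q.
Set SMC = demand: 45.54 + 1.72Q = 182.38 - 1.67Q → Q* = 40.3658.
The Pigouvian tax equals MEC at Q*: 17.75 + 0.28×40.3658 = 29.0524.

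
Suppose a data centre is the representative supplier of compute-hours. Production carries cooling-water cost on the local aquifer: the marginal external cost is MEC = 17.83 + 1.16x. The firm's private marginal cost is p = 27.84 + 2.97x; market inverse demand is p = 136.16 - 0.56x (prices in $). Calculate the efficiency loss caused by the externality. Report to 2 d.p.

Market equilibrium (private): 27.84 + 2.97x = 136.16 - 0.56x → x_m = 30.6856.
Social marginal cost = private MC + MEC = 45.67 + 4.13x.
Set SMC = demand: 45.67 + 4.13x = 136.16 - 0.56x → x* = 19.2942.
Height of the DWL triangle at x_m is SMC(x_m) − demand(x_m) = MEC(x_m) = 53.4252.
DWL = ½ × 11.3914 × 53.4252 = 304.2939.

DWL = $304.29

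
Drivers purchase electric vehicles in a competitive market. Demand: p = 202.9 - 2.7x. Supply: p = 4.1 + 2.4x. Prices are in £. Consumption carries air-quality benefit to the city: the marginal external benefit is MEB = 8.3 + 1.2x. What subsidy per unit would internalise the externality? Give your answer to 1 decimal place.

Social marginal benefit = demand + MEB = 211.2 - 1.5x.
Set SMB = MC: 211.2 - 1.5x = 4.1 + 2.4x → x* = 53.1026.
The Pigouvian subsidy equals MEB at x*: 8.3 + 1.2×53.1026 = 72.0231.

subsidy = £72.0 per unit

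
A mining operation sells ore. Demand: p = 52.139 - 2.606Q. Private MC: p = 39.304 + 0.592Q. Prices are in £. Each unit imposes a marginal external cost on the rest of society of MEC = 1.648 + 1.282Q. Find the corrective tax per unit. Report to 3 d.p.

tax = £4.849 per unit

Social marginal cost = private MC + MEC = 40.952 + 1.874Q.
Set SMC = demand: 40.952 + 1.874Q = 52.139 - 2.606Q → Q* = 2.4971.
The Pigouvian tax equals MEC at Q*: 1.648 + 1.282×2.4971 = 4.8493.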